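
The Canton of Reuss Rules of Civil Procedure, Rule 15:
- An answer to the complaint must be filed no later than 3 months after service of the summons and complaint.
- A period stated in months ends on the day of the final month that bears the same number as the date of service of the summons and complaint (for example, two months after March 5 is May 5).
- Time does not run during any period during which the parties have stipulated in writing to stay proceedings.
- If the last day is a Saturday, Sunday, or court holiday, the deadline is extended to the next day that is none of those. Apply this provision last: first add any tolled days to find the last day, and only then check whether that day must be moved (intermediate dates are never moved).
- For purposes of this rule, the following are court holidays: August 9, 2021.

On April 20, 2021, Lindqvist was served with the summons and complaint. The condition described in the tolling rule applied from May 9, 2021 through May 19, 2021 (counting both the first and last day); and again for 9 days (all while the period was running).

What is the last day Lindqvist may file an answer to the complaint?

3 months after April 20, 2021 is July 20, 2021.
From May 9, 2021 through May 19, 2021 inclusive is 11 days; tolling adds 11 days: July 20, 2021 + 11 days = July 31, 2021.
Tolling adds 9 days: July 31, 2021 + 9 days = August 9, 2021.
August 9, 2021 is a listed holiday. The next qualifying day is August 10, 2021.

August 10, 2021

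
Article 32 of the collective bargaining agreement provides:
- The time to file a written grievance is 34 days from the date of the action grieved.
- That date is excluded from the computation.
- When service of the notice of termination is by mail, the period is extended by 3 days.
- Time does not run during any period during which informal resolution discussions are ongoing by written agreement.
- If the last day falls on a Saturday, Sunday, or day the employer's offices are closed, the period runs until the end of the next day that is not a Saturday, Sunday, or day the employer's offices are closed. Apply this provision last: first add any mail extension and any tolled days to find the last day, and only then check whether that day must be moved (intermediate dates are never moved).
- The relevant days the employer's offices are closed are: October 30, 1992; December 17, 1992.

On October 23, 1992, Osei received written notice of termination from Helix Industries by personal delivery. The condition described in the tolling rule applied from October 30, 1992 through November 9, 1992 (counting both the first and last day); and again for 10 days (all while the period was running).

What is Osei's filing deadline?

34 days after October 23, 1992 is November 26, 1992.
Service was not by mail, so no mail extension applies.
From October 30, 1992 through November 9, 1992 inclusive is 11 days; tolling adds 11 days: November 26, 1992 + 11 days = December 7, 1992.
Tolling adds 10 days: December 7, 1992 + 10 days = December 17, 1992.
December 17, 1992 is a listed holiday. The next qualifying day is December 18, 1992.

December 18, 1992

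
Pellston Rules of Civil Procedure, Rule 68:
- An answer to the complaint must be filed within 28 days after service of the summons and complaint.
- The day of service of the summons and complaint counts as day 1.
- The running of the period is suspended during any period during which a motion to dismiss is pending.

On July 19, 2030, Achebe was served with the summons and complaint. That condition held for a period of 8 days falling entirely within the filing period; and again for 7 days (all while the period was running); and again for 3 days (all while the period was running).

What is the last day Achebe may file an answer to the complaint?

September 2, 2030

Counting July 19, 2030 as day 1, day 28 is August 15, 2030.
Tolling adds 8 days: August 15, 2030 + 8 days = August 23, 2030.
Tolling adds 7 days: August 23, 2030 + 7 days = August 30, 2030.
Tolling adds 3 days: August 30, 2030 + 3 days = September 2, 2030.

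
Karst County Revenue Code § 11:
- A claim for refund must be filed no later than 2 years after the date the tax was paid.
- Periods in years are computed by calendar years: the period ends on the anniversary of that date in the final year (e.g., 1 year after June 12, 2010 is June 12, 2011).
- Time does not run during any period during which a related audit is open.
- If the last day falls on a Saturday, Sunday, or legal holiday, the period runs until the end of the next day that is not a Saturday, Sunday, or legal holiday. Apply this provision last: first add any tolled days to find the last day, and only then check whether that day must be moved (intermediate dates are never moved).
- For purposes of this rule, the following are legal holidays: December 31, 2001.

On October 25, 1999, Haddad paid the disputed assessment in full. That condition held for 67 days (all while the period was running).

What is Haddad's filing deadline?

2 years after October 25, 1999 is October 25, 2001.
Tolling adds 67 days: October 25, 2001 + 67 days = December 31, 2001.
December 31, 2001 is a listed holiday. The next qualifying day is January 1, 2002.

January 1, 2002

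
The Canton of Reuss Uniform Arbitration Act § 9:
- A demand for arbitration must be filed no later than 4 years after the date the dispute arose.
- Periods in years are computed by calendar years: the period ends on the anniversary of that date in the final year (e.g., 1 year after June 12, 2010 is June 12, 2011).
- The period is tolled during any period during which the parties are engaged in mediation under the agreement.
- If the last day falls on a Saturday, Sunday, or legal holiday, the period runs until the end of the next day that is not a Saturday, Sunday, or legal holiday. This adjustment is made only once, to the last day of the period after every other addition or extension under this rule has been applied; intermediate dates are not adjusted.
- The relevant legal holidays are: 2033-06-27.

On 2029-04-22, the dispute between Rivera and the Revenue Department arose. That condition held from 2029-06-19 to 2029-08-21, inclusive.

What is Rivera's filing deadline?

4 years after 2029-04-22 is April 22, 2033.
From June 19, 2029 through August 21, 2029 inclusive is 64 days; tolling adds 64 days: April 22, 2033 + 64 days = June 25, 2033.
June 25, 2033 is Saturday; June 26, 2033 is Sunday; June 27, 2033 is a listed holiday. The next qualifying day is June 28, 2033.

June 28, 2033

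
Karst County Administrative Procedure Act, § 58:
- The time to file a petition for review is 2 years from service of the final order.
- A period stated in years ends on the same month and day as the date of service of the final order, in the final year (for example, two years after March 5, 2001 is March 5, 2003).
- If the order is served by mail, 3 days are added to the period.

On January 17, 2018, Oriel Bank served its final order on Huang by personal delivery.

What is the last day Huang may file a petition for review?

January 17, 2020

2 years after January 17, 2018 is January 17, 2020.
Service was not by mail, so no mail extension applies.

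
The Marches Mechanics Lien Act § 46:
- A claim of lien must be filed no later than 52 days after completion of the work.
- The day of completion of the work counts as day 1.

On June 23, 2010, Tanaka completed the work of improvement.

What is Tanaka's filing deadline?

August 13, 2010

Counting June 23, 2010 as day 1, day 52 is August 13, 2010.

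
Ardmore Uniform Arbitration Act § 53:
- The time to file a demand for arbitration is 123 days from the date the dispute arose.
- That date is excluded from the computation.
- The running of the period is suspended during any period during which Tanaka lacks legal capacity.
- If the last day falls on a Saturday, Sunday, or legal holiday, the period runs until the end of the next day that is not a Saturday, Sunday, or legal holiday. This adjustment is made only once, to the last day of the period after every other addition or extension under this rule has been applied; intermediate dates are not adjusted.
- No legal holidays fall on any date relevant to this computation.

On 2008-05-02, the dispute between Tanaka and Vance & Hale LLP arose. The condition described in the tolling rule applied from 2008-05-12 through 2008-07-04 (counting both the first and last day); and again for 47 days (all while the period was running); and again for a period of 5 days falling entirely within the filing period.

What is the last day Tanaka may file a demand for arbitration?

123 days after 2008-05-02 is September 2, 2008.
From May 12, 2008 through July 4, 2008 inclusive is 54 days; tolling adds 54 days: September 2, 2008 + 54 days = October 26, 2008.
Tolling adds 47 days: October 26, 2008 + 47 days = December 12, 2008.
Tolling adds 5 days: December 12, 2008 + 5 days = December 17, 2008.
December 17, 2008 is a Wednesday and not a legal holiday, so no extension applies.

December 17, 2008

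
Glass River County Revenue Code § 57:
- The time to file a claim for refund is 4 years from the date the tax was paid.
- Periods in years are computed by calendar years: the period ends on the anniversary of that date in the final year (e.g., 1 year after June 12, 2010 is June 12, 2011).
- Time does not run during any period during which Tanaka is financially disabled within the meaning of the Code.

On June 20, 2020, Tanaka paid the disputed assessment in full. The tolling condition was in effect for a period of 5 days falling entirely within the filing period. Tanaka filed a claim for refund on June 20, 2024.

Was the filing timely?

Yes

4 years after June 20, 2020 is June 20, 2024.
Tolling adds 5 days: June 20, 2024 + 5 days = June 25, 2024.
The deadline is June 25, 2024; the filing on June 20, 2024 is on or before that date.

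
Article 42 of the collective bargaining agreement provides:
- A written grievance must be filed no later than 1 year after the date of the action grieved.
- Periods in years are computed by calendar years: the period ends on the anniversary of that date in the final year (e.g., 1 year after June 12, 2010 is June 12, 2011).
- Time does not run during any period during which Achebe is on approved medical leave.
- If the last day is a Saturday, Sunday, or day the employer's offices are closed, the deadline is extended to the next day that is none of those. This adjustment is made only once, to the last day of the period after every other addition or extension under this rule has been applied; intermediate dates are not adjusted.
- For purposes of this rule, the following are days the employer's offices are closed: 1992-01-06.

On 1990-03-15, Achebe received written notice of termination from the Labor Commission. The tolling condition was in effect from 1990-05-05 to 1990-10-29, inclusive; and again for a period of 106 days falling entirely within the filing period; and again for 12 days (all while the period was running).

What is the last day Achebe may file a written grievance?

1 year after 1990-03-15 is March 15, 1991.
From May 5, 1990 through October 29, 1990 inclusive is 178 days; tolling adds 178 days: March 15, 1991 + 178 days = September 9, 1991.
Tolling adds 106 days: September 9, 1991 + 106 days = December 24, 1991.
Tolling adds 12 days: December 24, 1991 + 12 days = January 5, 1992.
January 5, 1992 is Sunday; January 6, 1992 is a listed holiday. The next qualifying day is January 7, 1992.

January 7, 1992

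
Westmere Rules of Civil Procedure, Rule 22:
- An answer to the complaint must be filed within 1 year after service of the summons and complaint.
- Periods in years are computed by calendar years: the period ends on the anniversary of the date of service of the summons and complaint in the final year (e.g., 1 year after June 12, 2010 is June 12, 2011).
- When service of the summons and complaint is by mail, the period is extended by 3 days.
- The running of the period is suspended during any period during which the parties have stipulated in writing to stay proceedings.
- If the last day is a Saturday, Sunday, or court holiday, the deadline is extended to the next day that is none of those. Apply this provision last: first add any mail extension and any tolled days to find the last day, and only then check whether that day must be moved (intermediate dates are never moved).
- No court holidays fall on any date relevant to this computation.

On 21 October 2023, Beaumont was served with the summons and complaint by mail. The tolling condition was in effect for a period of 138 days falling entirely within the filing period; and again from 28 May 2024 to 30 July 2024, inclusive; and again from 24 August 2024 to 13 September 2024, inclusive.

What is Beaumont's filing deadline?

1 year after 21 October 2023 is October 21, 2024.
Service was by mail, adding 3 days: October 21, 2024 + 3 days = October 24, 2024.
Tolling adds 138 days: October 24, 2024 + 138 days = March 11, 2025.
From May 28, 2024 through July 30, 2024 inclusive is 64 days; tolling adds 64 days: March 11, 2025 + 64 days = May 14, 2025.
From August 24, 2024 through September 13, 2024 inclusive is 21 days; tolling adds 21 days: May 14, 2025 + 21 days = June 4, 2025.
June 4, 2025 is a Wednesday and not a court holiday, so no extension applies.

June 4, 2025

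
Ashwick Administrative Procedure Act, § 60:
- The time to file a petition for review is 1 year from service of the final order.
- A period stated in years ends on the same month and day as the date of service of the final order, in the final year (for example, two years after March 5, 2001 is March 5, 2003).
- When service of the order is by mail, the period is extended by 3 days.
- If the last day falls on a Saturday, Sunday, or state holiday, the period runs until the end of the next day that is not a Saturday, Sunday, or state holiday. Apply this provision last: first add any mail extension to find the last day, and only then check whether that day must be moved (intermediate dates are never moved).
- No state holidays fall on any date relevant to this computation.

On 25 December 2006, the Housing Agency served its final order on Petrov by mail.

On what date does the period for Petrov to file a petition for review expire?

December 28, 2007

1 year after 25 December 2006 is December 25, 2007.
Service was by mail, adding 3 days: December 25, 2007 + 3 days = December 28, 2007.
December 28, 2007 is a Friday and not a state holiday, so no extension applies.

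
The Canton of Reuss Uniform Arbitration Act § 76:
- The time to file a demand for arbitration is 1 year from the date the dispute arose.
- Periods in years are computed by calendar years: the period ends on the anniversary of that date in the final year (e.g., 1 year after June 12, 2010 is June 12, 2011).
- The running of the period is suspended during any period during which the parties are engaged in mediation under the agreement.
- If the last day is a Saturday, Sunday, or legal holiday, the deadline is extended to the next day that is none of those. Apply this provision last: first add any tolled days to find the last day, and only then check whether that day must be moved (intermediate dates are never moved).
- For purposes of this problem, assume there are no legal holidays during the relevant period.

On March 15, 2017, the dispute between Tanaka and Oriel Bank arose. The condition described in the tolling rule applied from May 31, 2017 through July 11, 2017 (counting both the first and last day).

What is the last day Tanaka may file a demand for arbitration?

1 year after March 15, 2017 is March 15, 2018.
From May 31, 2017 through July 11, 2017 inclusive is 42 days; tolling adds 42 days: March 15, 2018 + 42 days = April 26, 2018.
April 26, 2018 is a Thursday and not a legal holiday, so no extension applies.

April 26, 2018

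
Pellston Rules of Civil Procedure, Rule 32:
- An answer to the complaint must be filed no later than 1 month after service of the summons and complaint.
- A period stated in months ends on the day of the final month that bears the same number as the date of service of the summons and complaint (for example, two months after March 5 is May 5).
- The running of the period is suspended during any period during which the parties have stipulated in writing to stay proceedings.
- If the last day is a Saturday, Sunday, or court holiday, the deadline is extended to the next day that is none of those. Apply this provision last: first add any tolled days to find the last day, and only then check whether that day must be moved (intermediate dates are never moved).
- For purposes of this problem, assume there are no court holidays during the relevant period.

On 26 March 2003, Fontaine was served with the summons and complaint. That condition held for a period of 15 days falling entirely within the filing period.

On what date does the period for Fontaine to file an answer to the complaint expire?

May 12, 2003

1 month after 26 March 2003 is April 26, 2003.
Tolling adds 15 days: April 26, 2003 + 15 days = May 11, 2003.
May 11, 2003 is Sunday. The next qualifying day is May 12, 2003.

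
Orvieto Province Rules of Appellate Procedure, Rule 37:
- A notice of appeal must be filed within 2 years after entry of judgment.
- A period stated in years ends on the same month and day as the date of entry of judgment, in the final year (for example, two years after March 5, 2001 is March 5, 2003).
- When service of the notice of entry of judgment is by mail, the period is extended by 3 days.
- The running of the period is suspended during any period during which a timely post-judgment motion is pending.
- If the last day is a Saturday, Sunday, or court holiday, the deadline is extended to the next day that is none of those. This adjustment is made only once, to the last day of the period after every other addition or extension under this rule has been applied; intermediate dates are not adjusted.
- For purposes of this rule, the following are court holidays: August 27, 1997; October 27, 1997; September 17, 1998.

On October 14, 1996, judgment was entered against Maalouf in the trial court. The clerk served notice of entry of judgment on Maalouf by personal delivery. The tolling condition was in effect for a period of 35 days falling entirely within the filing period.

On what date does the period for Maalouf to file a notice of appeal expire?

2 years after October 14, 1996 is October 14, 1998.
Service was not by mail, so no mail extension applies.
Tolling adds 35 days: October 14, 1998 + 35 days = November 18, 1998.
November 18, 1998 is a Wednesday and not a court holiday, so no extension applies.

November 18, 1998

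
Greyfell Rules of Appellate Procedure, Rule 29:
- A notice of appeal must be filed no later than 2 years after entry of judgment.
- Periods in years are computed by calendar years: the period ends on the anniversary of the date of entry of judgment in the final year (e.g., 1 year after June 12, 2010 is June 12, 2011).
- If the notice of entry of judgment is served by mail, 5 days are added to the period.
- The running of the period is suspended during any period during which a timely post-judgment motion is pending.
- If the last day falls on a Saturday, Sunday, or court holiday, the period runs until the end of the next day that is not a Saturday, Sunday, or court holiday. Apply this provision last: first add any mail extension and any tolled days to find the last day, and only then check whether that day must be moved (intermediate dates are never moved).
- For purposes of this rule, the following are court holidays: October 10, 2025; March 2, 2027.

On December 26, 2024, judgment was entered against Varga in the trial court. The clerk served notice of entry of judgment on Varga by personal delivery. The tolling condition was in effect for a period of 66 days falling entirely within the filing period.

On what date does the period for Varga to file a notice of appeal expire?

2 years after December 26, 2024 is December 26, 2026.
Service was not by mail, so no mail extension applies.
Tolling adds 66 days: December 26, 2026 + 66 days = March 2, 2027.
March 2, 2027 is a listed holiday. The next qualifying day is March 3, 2027.

March 3, 2027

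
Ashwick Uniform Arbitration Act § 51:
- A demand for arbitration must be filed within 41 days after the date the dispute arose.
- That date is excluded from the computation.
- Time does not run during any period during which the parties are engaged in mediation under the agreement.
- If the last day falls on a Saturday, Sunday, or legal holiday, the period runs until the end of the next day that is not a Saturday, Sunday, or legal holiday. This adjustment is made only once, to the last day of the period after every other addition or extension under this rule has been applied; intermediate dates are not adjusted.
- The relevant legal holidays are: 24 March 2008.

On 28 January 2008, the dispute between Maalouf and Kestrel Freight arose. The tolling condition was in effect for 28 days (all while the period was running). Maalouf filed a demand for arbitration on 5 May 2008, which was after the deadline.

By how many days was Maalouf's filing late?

41 days after 28 January 2008 is March 9, 2008.
Tolling adds 28 days: March 9, 2008 + 28 days = April 6, 2008.
April 6, 2008 is Sunday. The next qualifying day is April 7, 2008.
The deadline is April 7, 2008; from April 7, 2008 to May 5, 2008 is 28 days.

28 days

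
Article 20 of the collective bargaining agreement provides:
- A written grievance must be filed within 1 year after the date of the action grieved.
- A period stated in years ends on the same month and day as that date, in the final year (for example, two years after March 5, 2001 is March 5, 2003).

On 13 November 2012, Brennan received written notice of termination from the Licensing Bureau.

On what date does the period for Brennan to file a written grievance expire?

1 year after 13 November 2012 is November 13, 2013.

November 13, 2013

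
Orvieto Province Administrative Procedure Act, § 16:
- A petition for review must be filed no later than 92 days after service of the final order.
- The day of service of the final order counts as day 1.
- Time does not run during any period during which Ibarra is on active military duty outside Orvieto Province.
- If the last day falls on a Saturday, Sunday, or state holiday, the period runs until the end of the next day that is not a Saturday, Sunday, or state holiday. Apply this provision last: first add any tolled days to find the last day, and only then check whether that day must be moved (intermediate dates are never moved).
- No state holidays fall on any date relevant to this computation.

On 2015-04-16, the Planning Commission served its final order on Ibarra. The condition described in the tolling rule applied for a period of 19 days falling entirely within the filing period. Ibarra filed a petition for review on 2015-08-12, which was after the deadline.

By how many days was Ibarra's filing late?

8 days

Counting 2015-04-16 as day 1, day 92 is July 16, 2015.
Tolling adds 19 days: July 16, 2015 + 19 days = August 4, 2015.
August 4, 2015 is a Tuesday and not a state holiday, so no extension applies.
The deadline is August 4, 2015; from August 4, 2015 to August 12, 2015 is 8 days.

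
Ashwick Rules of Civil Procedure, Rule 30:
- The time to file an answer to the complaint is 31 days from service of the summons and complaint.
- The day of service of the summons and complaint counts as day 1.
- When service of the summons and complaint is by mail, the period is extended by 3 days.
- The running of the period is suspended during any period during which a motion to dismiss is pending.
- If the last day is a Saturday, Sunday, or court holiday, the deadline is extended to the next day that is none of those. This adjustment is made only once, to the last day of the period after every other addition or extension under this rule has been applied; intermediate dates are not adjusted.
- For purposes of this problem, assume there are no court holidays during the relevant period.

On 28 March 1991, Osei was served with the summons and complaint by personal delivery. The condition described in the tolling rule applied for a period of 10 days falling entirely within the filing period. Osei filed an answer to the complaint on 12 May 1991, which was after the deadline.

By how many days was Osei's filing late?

Counting 28 March 1991 as day 1, day 31 is April 27, 1991.
Service was not by mail, so no mail extension applies.
Tolling adds 10 days: April 27, 1991 + 10 days = May 7, 1991.
May 7, 1991 is a Tuesday and not a court holiday, so no extension applies.
The deadline is May 7, 1991; from May 7, 1991 to May 12, 1991 is 5 days.

5 days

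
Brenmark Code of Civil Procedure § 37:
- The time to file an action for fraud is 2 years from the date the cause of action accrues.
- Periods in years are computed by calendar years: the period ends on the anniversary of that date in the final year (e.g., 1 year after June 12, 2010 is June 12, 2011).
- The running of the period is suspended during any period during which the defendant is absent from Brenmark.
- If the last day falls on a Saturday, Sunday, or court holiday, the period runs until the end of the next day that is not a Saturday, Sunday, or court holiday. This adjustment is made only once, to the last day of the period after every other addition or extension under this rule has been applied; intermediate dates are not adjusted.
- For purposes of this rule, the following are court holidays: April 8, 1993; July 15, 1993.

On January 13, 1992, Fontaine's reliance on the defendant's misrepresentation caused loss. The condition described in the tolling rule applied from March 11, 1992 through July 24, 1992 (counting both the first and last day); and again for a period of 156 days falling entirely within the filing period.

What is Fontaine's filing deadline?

2 years after January 13, 1992 is January 13, 1994.
From March 11, 1992 through July 24, 1992 inclusive is 136 days; tolling adds 136 days: January 13, 1994 + 136 days = May 29, 1994.
Tolling adds 156 days: May 29, 1994 + 156 days = November 1, 1994.
November 1, 1994 is a Tuesday and not a court holiday, so no extension applies.

November 1, 1994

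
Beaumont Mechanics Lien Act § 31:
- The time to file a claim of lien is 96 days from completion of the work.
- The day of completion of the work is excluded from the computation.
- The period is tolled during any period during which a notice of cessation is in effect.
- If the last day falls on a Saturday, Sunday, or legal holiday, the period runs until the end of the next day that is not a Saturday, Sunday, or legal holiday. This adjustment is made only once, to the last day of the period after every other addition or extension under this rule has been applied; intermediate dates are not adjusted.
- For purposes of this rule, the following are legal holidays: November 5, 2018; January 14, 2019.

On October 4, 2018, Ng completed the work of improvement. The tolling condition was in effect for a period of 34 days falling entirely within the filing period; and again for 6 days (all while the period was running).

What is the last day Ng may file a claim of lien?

February 18, 2019

96 days after October 4, 2018 is January 8, 2019.
Tolling adds 34 days: January 8, 2019 + 34 days = February 11, 2019.
Tolling adds 6 days: February 11, 2019 + 6 days = February 17, 2019.
February 17, 2019 is Sunday. The next qualifying day is February 18, 2019.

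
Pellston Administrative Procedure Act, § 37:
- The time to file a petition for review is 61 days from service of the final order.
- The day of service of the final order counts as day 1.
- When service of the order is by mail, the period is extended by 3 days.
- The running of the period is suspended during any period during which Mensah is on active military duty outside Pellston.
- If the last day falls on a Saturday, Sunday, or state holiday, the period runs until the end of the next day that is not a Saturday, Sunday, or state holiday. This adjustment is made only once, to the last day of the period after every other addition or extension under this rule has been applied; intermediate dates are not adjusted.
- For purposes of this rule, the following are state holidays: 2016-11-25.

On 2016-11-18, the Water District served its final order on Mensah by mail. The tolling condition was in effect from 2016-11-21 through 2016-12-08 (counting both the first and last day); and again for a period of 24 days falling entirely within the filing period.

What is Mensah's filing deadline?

March 3, 2017

Counting 2016-11-18 as day 1, day 61 is January 17, 2017.
Service was by mail, adding 3 days: January 17, 2017 + 3 days = January 20, 2017.
From November 21, 2016 through December 8, 2016 inclusive is 18 days; tolling adds 18 days: January 20, 2017 + 18 days = February 7, 2017.
Tolling adds 24 days: February 7, 2017 + 24 days = March 3, 2017.
March 3, 2017 is a Friday and not a state holiday, so no extension applies.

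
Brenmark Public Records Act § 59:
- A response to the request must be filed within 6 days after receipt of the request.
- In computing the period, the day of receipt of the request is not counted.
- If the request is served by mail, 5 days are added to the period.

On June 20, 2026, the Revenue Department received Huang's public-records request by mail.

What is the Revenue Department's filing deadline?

6 days after June 20, 2026 is June 26, 2026.
Service was by mail, adding 5 days: June 26, 2026 + 5 days = July 1, 2026.

July 1, 2026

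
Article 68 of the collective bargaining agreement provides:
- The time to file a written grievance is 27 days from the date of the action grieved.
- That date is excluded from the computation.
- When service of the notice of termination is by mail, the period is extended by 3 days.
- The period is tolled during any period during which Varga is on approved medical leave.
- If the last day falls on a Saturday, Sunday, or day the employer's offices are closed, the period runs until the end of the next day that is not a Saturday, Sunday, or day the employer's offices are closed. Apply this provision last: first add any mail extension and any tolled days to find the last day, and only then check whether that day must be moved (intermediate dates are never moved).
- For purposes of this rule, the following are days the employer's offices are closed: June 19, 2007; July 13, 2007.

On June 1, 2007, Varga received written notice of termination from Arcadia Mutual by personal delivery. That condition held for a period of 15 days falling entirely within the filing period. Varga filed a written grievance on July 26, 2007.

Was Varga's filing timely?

No

27 days after June 1, 2007 is June 28, 2007.
Service was not by mail, so no mail extension applies.
Tolling adds 15 days: June 28, 2007 + 15 days = July 13, 2007.
July 13, 2007 is a listed holiday; July 14, 2007 is Saturday; July 15, 2007 is Sunday. The next qualifying day is July 16, 2007.
The deadline is July 16, 2007; the filing on July 26, 2007 is after that date.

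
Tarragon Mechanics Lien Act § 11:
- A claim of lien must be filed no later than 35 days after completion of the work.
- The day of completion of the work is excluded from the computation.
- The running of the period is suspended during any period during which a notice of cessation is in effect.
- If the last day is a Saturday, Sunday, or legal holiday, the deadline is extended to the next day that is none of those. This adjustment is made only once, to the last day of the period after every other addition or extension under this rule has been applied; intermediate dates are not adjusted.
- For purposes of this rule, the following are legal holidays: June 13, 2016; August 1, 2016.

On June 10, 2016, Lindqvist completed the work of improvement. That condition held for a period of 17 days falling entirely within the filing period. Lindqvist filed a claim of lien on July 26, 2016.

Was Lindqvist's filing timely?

35 days after June 10, 2016 is July 15, 2016.
Tolling adds 17 days: July 15, 2016 + 17 days = August 1, 2016.
August 1, 2016 is a listed holiday. The next qualifying day is August 2, 2016.
The deadline is August 2, 2016; the filing on July 26, 2016 is on or before that date.

Yes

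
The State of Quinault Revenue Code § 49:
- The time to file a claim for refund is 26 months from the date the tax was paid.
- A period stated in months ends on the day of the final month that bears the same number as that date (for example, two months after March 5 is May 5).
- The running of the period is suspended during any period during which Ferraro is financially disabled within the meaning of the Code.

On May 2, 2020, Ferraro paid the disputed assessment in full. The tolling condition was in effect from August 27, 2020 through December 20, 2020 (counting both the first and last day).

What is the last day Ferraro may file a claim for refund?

26 months after May 2, 2020 is July 2, 2022.
From August 27, 2020 through December 20, 2020 inclusive is 116 days; tolling adds 116 days: July 2, 2022 + 116 days = October 26, 2022.

October 26, 2022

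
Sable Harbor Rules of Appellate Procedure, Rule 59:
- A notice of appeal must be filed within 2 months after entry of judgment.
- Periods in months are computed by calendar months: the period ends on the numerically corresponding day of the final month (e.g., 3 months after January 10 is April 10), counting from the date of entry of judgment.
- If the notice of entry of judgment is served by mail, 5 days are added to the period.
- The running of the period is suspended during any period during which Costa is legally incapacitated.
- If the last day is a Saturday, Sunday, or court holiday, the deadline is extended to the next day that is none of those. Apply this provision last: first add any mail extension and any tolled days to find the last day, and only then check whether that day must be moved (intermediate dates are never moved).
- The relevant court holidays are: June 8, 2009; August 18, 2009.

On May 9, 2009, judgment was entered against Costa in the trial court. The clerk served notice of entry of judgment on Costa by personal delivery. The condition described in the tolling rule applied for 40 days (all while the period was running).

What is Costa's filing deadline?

2 months after May 9, 2009 is July 9, 2009.
Service was not by mail, so no mail extension applies.
Tolling adds 40 days: July 9, 2009 + 40 days = August 18, 2009.
August 18, 2009 is a listed holiday. The next qualifying day is August 19, 2009.

August 19, 2009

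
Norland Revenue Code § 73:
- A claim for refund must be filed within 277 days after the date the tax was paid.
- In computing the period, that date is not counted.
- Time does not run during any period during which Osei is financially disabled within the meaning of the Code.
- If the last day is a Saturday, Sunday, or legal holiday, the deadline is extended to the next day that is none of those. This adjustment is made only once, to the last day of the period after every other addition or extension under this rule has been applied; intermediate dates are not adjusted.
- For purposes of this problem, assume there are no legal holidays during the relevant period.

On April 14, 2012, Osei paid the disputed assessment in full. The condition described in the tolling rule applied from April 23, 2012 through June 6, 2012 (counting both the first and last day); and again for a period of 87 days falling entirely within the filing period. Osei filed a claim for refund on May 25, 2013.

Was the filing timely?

Yes

277 days after April 14, 2012 is January 16, 2013.
From April 23, 2012 through June 6, 2012 inclusive is 45 days; tolling adds 45 days: January 16, 2013 + 45 days = March 2, 2013.
Tolling adds 87 days: March 2, 2013 + 87 days = May 28, 2013.
May 28, 2013 is a Tuesday and not a legal holiday, so no extension applies.
The deadline is May 28, 2013; the filing on May 25, 2013 is on or before that date.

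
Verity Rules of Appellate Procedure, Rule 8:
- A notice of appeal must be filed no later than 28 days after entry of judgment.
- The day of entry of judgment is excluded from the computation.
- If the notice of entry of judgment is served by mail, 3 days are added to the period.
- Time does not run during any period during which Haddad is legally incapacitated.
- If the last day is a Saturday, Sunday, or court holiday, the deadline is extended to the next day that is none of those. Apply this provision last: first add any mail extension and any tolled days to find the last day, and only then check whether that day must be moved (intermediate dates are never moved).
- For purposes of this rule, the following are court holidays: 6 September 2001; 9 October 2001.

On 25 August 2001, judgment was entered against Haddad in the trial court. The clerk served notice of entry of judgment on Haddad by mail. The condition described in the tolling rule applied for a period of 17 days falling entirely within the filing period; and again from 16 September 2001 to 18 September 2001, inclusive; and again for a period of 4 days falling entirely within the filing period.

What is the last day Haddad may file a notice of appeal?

October 19, 2001

28 days after 25 August 2001 is September 22, 2001.
Service was by mail, adding 3 days: September 22, 2001 + 3 days = September 25, 2001.
Tolling adds 17 days: September 25, 2001 + 17 days = October 12, 2001.
From September 16, 2001 through September 18, 2001 inclusive is 3 days; tolling adds 3 days: October 12, 2001 + 3 days = October 15, 2001.
Tolling adds 4 days: October 15, 2001 + 4 days = October 19, 2001.
October 19, 2001 is a Friday and not a court holiday, so no extension applies.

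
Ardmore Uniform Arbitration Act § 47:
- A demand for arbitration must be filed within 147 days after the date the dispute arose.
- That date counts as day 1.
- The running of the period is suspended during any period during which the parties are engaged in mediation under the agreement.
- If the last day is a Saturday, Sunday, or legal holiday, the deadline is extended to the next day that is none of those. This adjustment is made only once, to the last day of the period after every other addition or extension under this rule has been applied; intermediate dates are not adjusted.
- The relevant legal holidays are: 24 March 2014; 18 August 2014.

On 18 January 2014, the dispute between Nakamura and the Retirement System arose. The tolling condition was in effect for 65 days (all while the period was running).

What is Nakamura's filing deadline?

Counting 18 January 2014 as day 1, day 147 is June 13, 2014.
Tolling adds 65 days: June 13, 2014 + 65 days = August 17, 2014.
August 17, 2014 is Sunday; August 18, 2014 is a listed holiday. The next qualifying day is August 19, 2014.

August 19, 2014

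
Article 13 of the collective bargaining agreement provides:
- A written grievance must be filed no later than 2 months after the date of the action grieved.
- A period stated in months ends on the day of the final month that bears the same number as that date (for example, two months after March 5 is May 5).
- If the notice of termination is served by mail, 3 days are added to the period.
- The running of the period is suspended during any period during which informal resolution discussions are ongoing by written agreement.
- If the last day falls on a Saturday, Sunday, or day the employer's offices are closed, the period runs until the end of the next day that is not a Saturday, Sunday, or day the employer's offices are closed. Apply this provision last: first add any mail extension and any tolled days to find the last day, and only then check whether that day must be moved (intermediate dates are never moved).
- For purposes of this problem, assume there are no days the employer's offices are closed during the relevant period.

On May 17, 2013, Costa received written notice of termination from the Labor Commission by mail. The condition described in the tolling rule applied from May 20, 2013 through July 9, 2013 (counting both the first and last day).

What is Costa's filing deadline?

September 9, 2013

2 months after May 17, 2013 is July 17, 2013.
Service was by mail, adding 3 days: July 17, 2013 + 3 days = July 20, 2013.
From May 20, 2013 through July 9, 2013 inclusive is 51 days; tolling adds 51 days: July 20, 2013 + 51 days = September 9, 2013.
September 9, 2013 is a Monday and not a day the employer's offices are closed, so no extension applies.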